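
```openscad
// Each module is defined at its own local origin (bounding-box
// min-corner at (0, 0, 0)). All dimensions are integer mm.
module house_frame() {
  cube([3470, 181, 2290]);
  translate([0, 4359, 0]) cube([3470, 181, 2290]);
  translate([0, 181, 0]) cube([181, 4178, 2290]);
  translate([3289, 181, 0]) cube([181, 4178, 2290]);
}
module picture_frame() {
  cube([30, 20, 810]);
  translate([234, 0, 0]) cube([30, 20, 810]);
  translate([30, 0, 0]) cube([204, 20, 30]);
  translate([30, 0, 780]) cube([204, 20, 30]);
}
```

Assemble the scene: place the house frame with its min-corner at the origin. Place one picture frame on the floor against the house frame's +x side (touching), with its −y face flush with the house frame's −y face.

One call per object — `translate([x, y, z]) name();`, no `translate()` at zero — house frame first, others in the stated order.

house_frame();
translate([3470, 0, 0]) picture_frame();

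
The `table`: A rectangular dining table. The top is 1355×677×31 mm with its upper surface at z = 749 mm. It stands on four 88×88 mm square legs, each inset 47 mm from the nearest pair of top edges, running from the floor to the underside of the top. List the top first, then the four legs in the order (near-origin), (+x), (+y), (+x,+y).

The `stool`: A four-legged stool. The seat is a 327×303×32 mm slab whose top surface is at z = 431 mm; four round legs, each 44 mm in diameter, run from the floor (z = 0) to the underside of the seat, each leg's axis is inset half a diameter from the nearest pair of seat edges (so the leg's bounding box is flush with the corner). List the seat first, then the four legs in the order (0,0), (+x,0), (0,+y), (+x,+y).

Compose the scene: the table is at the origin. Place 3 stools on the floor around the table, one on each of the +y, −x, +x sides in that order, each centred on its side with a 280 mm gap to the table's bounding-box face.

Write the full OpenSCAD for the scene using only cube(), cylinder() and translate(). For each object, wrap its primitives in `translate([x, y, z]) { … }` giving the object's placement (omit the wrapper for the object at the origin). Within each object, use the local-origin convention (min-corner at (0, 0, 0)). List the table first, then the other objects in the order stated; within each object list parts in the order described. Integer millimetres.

translate([0, 0, 718]) cube([1355, 677, 31]);
translate([47, 47, 0]) cube([88, 88, 718]);
translate([1220, 47, 0]) cube([88, 88, 718]);
translate([47, 542, 0]) cube([88, 88, 718]);
translate([1220, 542, 0]) cube([88, 88, 718]);
translate([514, 957, 0]) {
  translate([0, 0, 399]) cube([327, 303, 32]);
  translate([22, 22, 0]) cylinder(h = 399, r = 22);
  translate([305, 22, 0]) cylinder(h = 399, r = 22);
  translate([22, 281, 0]) cylinder(h = 399, r = 22);
  translate([305, 281, 0]) cylinder(h = 399, r = 22);
}
translate([-607, 187, 0]) {
  translate([0, 0, 399]) cube([327, 303, 32]);
  translate([22, 22, 0]) cylinder(h = 399, r = 22);
  translate([305, 22, 0]) cylinder(h = 399, r = 22);
  translate([22, 281, 0]) cylinder(h = 399, r = 22);
  translate([305, 281, 0]) cylinder(h = 399, r = 22);
}
translate([1635, 187, 0]) {
  translate([0, 0, 399]) cube([327, 303, 32]);
  translate([22, 22, 0]) cylinder(h = 399, r = 22);
  translate([305, 22, 0]) cylinder(h = 399, r = 22);
  translate([22, 281, 0]) cylinder(h = 399, r = 22);
  translate([305, 281, 0]) cylinder(h = 399, r = 22);
}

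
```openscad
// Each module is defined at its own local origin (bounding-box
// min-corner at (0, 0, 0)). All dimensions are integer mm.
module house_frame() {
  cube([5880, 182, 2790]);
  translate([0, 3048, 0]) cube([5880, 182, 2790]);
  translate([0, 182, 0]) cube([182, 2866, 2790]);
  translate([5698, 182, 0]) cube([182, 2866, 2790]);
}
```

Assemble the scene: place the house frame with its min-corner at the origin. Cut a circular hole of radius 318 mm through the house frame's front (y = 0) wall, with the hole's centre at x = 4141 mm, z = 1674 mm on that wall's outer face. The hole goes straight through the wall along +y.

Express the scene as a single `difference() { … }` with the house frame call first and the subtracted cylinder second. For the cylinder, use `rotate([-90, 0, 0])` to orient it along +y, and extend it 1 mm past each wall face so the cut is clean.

difference() {
  house_frame();
  translate([4141, -1, 1674]) rotate([-90, 0, 0]) cylinder(h = 184, r = 318);
}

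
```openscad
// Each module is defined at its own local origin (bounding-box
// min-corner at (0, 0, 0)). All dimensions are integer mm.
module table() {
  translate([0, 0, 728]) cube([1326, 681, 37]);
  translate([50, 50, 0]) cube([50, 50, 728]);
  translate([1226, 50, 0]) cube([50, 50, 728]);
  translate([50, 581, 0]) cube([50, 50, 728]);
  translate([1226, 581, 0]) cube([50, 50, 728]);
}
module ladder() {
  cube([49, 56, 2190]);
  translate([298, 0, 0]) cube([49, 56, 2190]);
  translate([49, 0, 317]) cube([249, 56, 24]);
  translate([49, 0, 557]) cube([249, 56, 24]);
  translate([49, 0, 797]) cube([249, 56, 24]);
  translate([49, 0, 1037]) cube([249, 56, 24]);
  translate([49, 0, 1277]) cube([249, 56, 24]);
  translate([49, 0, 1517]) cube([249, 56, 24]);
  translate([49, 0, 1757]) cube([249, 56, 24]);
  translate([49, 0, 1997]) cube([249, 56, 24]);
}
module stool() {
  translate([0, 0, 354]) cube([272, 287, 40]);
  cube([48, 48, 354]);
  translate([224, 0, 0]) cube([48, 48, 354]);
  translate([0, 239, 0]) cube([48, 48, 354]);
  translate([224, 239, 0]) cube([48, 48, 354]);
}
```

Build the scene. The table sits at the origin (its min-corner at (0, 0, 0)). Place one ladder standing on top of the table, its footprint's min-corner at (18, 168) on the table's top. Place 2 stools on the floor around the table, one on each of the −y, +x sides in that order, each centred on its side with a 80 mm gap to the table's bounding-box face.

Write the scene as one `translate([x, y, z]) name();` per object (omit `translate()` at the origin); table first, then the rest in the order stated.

table();
translate([18, 168, 765]) ladder();
translate([527, -367, 0]) stool();
translate([1406, 197, 0]) stool();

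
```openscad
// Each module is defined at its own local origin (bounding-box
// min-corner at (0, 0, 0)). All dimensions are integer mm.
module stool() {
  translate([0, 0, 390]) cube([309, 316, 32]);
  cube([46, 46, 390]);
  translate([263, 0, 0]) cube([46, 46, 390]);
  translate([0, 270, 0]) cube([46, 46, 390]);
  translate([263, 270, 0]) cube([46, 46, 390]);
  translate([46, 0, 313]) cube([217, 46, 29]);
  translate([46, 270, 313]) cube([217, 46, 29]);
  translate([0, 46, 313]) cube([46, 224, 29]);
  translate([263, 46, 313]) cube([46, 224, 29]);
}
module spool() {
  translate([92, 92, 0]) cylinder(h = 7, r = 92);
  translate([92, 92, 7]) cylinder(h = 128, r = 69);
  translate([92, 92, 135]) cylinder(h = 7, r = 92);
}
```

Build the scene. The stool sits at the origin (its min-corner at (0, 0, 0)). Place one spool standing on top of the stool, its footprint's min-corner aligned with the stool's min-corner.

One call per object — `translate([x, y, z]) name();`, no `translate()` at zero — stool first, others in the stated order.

stool();
translate([0, 0, 422]) spool();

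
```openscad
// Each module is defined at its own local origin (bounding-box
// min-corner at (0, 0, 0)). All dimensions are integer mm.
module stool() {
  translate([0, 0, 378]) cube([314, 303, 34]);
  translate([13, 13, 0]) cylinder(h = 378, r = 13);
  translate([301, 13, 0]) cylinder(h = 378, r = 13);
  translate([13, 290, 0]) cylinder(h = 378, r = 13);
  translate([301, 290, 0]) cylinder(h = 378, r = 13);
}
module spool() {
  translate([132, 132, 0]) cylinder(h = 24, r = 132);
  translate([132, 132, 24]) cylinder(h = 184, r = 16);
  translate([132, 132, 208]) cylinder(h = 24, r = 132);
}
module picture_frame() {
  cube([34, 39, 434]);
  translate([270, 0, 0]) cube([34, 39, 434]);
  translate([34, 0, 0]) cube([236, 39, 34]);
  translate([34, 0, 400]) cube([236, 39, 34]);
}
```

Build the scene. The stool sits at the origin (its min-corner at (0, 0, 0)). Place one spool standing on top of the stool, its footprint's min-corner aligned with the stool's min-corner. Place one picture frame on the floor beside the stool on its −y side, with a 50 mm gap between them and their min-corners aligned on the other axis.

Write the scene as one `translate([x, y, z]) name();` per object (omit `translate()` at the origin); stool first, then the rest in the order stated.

stool();
translate([0, 0, 412]) spool();
translate([0, -89, 0]) picture_frame();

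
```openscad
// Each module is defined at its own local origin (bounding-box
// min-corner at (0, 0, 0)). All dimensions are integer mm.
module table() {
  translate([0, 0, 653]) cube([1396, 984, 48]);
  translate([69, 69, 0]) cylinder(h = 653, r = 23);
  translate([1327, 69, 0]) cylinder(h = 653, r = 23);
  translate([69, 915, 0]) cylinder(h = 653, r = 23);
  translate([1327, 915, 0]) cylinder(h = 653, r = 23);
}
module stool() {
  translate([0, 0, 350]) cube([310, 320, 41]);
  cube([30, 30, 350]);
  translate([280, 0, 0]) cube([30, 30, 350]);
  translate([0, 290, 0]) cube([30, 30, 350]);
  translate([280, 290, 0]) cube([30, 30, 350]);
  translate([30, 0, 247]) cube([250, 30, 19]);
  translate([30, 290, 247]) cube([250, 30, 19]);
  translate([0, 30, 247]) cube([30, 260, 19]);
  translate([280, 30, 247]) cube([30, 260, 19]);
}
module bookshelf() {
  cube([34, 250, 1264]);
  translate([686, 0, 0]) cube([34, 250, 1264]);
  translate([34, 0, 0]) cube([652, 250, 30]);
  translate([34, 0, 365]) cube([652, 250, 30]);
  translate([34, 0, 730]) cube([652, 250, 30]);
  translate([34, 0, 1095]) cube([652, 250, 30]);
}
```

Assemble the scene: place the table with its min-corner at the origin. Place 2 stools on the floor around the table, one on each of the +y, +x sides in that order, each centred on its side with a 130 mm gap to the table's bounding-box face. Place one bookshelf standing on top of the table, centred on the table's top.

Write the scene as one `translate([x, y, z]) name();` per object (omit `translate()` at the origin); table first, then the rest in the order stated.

table();
translate([543, 1114, 0]) stool();
translate([1526, 332, 0]) stool();
translate([338, 367, 701]) bookshelf();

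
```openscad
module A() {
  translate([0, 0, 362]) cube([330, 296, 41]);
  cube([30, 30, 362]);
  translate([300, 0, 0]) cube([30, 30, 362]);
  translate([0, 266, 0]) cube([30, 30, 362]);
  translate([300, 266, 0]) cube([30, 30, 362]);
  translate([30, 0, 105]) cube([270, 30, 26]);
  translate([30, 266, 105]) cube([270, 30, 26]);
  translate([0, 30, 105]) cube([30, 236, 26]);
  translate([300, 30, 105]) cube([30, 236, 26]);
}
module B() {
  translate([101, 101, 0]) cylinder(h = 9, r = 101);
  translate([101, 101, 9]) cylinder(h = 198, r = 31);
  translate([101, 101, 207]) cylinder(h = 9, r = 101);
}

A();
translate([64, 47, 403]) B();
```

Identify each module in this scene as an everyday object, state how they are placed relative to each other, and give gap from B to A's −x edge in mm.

The spool's min-x is at 64; the stool's min-x is 0; gap = 64 mm.

A is a stool. B is a spool. The spool is on top of the stool, centred. The gap from the spool to the stool's −x edge is 64 mm.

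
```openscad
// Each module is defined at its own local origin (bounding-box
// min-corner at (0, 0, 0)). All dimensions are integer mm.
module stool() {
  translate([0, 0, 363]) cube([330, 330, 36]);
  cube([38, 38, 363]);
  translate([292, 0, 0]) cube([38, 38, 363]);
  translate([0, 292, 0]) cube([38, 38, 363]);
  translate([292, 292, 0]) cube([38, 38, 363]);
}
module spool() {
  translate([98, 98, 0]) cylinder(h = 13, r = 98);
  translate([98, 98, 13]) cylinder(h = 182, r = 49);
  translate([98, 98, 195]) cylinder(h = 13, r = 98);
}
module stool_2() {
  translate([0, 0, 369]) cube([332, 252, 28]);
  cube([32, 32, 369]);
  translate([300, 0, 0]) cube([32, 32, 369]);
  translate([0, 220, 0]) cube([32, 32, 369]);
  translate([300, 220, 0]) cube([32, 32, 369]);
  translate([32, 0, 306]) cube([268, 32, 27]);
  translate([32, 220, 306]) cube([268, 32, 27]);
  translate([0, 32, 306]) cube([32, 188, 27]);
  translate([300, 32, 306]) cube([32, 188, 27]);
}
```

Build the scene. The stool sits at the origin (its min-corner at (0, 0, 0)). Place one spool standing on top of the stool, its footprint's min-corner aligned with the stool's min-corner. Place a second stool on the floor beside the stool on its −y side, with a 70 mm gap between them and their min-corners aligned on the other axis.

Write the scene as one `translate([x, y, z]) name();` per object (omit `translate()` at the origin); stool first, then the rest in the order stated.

stool();
translate([0, 0, 399]) spool();
translate([0, -322, 0]) stool_2();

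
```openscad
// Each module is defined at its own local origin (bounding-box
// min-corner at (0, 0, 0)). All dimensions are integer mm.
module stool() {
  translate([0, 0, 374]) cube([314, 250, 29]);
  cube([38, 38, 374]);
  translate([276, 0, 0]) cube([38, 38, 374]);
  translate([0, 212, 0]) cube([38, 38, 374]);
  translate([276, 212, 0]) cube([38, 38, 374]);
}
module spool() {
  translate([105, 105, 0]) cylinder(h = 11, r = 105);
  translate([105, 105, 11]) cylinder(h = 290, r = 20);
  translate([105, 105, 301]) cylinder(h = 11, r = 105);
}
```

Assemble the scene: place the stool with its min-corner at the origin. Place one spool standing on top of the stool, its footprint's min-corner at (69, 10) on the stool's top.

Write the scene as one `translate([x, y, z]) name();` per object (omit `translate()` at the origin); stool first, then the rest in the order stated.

stool();
translate([69, 10, 403]) spool();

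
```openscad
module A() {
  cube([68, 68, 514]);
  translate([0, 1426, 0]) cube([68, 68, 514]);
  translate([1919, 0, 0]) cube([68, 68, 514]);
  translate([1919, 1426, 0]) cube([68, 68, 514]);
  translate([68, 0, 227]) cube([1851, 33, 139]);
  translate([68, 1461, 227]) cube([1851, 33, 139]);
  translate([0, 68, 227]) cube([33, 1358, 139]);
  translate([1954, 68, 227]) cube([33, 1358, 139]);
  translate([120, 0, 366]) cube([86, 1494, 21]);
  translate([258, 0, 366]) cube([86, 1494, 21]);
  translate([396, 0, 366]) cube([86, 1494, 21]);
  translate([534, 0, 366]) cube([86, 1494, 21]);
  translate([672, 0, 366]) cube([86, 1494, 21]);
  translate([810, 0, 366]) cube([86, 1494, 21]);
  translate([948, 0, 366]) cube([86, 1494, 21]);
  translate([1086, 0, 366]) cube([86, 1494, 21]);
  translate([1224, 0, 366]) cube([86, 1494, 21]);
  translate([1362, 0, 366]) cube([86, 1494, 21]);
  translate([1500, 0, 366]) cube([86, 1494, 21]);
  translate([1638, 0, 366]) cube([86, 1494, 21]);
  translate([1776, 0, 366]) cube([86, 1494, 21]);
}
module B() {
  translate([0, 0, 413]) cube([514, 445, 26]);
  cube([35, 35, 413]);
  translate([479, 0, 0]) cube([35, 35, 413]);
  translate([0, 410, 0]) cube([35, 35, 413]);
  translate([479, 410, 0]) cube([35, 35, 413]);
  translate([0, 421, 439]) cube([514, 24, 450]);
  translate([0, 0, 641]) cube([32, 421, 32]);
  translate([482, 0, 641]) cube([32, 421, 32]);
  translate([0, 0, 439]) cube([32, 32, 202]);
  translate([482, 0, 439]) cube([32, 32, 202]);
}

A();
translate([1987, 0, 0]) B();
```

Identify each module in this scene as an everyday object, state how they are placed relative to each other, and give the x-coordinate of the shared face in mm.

The bed frame's +x face and the chair's −x face are both at x = 1987 mm.

A is a bed frame. B is a chair. The chair is against the bed frame's +x side, with their −y faces flush. The x-coordinate of the shared face is 1987 mm.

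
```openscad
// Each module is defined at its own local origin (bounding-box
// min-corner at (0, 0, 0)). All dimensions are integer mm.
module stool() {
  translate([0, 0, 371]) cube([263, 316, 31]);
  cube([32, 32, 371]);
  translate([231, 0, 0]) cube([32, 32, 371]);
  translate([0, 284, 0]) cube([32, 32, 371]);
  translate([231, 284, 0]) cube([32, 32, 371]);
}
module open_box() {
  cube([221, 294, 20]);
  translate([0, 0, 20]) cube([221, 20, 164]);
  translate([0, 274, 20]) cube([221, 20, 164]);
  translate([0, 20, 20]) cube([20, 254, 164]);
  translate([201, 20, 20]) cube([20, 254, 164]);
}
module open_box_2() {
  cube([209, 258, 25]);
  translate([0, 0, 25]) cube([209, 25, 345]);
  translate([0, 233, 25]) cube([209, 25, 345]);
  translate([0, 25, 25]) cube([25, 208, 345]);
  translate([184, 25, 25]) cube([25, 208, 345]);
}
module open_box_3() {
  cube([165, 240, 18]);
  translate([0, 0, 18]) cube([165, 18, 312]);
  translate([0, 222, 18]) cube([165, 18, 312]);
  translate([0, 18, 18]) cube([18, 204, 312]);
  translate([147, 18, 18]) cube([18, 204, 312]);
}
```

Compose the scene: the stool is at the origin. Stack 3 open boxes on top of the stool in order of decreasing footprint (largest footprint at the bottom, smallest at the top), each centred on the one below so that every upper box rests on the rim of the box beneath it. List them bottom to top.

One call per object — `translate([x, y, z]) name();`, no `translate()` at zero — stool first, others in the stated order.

stool();
translate([21, 11, 402]) open_box();
translate([27, 29, 586]) open_box_2();
translate([49, 38, 956]) open_box_3();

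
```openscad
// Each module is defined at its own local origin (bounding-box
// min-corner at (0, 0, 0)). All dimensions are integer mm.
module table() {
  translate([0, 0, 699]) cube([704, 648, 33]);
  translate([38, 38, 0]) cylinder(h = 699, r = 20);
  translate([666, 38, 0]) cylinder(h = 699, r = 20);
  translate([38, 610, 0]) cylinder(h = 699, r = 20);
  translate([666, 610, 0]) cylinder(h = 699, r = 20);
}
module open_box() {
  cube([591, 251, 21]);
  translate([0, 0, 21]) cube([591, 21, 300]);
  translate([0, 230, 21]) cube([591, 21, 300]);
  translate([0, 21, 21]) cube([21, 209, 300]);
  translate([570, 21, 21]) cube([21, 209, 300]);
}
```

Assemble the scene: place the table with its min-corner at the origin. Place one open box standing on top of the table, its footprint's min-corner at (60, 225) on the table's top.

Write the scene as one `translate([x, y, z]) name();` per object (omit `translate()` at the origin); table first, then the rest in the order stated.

table();
translate([60, 225, 732]) open_box();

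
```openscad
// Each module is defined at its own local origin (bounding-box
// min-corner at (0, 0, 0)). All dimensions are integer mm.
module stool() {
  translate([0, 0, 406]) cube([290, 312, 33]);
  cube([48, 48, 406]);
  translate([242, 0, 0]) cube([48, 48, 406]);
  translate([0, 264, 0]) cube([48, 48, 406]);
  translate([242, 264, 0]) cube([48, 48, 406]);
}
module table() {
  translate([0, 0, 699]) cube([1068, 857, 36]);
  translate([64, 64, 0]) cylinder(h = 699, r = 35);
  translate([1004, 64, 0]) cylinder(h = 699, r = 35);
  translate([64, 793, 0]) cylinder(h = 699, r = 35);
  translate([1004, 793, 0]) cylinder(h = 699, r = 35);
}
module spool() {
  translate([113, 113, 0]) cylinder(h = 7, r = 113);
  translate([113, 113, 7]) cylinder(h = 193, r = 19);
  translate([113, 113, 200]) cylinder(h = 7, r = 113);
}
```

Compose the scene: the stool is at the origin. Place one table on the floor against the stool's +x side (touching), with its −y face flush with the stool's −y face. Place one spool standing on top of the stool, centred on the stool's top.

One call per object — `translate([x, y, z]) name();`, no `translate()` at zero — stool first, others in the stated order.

stool();
translate([290, 0, 0]) table();
translate([32, 43, 439]) spool();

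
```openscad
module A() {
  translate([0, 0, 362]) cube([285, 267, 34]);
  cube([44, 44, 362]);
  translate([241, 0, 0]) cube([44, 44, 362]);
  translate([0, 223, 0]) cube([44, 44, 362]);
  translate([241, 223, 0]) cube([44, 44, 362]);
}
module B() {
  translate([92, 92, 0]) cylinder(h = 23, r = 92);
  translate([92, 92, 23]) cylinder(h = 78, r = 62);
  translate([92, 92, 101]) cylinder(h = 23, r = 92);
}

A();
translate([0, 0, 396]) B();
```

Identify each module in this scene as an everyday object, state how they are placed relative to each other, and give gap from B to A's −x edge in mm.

The spool's min-x is at 0; the stool's min-x is 0; gap = 0 mm.

A is a stool. B is a spool. The spool is on top of the stool. The gap from the spool to the stool's −x edge is 0 mm.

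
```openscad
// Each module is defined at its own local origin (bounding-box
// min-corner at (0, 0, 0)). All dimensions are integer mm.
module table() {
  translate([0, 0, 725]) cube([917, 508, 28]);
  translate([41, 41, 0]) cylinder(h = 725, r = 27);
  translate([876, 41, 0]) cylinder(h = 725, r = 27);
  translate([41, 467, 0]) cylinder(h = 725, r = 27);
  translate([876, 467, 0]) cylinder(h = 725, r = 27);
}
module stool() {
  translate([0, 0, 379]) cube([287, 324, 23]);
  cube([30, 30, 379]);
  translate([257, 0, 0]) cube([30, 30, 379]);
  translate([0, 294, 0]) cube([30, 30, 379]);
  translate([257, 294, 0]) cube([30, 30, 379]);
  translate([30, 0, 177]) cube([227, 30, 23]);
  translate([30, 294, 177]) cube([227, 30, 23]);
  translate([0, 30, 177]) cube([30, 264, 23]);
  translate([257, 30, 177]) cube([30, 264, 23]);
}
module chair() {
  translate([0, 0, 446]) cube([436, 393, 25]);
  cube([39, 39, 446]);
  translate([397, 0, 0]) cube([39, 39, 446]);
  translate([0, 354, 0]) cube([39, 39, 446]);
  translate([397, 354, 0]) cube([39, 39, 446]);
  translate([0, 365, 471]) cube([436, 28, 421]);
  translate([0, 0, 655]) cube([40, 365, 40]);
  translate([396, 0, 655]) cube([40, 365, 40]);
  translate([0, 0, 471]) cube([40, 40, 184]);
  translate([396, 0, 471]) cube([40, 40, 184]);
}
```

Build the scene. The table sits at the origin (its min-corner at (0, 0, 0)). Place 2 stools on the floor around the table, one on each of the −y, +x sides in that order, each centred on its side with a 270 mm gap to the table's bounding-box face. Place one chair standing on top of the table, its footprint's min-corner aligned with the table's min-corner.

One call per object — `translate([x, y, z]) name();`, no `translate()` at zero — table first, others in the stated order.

table();
translate([315, -594, 0]) stool();
translate([1187, 92, 0]) stool();
translate([0, 0, 753]) chair();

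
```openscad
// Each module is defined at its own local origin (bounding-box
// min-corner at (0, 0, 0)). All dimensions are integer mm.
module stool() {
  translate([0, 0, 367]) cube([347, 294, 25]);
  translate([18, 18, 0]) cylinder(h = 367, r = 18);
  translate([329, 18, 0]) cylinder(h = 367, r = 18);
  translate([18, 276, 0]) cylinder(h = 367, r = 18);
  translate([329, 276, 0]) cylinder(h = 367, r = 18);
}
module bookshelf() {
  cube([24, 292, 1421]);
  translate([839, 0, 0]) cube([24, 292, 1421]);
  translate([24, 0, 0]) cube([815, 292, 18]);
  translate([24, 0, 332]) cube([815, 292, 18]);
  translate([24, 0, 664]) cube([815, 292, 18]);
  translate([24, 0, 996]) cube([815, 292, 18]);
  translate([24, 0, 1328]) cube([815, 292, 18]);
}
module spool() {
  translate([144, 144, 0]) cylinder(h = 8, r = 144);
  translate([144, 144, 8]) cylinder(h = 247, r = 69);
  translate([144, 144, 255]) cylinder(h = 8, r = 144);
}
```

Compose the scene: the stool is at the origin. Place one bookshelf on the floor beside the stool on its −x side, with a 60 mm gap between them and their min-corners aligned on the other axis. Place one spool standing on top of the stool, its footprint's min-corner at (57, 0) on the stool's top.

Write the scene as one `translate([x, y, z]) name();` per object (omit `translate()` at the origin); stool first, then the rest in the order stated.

stool();
translate([-923, 0, 0]) bookshelf();
translate([57, 0, 392]) spool();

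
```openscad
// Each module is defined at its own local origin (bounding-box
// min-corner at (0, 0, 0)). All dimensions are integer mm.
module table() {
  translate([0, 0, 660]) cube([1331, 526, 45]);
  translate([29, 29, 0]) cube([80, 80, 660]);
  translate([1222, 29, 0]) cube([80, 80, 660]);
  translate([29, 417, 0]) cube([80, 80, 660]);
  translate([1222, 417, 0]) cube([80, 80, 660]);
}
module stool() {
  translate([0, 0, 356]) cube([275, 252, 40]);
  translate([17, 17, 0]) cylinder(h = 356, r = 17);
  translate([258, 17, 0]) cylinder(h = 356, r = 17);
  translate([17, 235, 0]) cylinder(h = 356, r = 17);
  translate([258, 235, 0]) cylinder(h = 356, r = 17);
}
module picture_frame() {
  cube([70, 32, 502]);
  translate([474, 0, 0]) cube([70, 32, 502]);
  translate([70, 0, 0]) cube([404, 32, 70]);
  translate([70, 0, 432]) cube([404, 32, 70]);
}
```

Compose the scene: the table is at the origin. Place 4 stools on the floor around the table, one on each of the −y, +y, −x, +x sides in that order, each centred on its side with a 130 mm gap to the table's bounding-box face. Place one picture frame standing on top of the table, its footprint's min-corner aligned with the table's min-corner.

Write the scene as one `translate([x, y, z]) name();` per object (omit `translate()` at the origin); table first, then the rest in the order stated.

table();
translate([528, -382, 0]) stool();
translate([528, 656, 0]) stool();
translate([-405, 137, 0]) stool();
translate([1461, 137, 0]) stool();
translate([0, 0, 705]) picture_frame();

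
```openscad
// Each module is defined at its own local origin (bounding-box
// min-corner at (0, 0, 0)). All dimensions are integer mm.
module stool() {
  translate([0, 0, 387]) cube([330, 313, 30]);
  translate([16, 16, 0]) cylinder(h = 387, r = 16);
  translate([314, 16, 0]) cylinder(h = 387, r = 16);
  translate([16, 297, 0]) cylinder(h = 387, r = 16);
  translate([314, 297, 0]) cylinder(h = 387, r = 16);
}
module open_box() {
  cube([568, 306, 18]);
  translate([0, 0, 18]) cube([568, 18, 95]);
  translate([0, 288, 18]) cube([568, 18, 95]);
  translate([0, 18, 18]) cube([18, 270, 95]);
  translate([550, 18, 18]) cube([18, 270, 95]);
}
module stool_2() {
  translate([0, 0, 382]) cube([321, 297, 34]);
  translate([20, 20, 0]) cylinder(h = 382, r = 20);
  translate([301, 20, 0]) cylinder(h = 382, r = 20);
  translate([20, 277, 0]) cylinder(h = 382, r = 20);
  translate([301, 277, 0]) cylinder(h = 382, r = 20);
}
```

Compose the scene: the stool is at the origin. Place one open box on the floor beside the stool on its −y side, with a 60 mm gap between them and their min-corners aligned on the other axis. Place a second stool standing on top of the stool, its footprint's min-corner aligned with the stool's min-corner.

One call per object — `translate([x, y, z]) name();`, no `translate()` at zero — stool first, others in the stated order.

stool();
translate([0, -366, 0]) open_box();
translate([0, 0, 417]) stool_2();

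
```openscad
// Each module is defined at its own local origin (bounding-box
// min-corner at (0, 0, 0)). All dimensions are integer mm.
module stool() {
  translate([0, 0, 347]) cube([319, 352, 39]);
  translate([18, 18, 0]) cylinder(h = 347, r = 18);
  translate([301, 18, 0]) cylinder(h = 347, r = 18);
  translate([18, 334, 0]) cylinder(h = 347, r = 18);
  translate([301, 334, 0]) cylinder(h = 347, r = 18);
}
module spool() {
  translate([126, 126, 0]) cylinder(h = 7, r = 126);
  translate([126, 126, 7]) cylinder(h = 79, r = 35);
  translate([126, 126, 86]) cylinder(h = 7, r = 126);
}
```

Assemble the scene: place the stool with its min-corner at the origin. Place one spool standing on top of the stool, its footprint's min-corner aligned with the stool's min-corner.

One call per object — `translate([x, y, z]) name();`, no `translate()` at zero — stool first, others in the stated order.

stool();
translate([0, 0, 386]) spool();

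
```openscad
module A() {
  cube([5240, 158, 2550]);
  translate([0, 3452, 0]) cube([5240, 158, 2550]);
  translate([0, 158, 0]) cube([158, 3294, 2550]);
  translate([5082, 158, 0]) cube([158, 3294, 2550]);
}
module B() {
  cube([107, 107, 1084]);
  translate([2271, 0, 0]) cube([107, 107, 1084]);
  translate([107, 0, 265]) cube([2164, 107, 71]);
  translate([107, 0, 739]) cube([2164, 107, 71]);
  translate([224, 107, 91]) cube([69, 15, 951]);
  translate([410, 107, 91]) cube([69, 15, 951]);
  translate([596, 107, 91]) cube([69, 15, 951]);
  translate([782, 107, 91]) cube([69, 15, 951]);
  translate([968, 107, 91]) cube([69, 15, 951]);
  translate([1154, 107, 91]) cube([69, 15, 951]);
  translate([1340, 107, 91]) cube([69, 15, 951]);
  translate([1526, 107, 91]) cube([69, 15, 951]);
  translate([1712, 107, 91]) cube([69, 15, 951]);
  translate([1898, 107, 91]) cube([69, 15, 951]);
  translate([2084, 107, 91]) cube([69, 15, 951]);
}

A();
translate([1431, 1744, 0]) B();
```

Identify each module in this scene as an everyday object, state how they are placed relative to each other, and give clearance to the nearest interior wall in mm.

Clearances: x = 1273, y = 1586; minimum 1273 mm.

A is a house frame. B is a fence section. The fence section sits inside the house frame, centred. The clearance to the nearest interior wall is 1273 mm.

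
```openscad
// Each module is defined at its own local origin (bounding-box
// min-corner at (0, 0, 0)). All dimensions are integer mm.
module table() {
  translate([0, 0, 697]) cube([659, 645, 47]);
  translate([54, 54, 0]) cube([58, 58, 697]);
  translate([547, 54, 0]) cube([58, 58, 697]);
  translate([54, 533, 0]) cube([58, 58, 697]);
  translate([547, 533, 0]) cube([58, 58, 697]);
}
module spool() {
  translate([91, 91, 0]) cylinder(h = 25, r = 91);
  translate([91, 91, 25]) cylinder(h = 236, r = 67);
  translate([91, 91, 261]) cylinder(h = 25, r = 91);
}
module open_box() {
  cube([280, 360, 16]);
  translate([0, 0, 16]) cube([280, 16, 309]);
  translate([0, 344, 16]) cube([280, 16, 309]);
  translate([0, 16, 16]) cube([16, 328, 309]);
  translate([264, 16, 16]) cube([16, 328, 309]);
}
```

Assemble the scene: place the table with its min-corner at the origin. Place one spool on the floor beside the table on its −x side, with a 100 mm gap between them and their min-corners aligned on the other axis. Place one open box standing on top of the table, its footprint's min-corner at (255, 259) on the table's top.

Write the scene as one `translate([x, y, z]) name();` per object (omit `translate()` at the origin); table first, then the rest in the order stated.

table();
translate([-282, 0, 0]) spool();
translate([255, 259, 744]) open_box();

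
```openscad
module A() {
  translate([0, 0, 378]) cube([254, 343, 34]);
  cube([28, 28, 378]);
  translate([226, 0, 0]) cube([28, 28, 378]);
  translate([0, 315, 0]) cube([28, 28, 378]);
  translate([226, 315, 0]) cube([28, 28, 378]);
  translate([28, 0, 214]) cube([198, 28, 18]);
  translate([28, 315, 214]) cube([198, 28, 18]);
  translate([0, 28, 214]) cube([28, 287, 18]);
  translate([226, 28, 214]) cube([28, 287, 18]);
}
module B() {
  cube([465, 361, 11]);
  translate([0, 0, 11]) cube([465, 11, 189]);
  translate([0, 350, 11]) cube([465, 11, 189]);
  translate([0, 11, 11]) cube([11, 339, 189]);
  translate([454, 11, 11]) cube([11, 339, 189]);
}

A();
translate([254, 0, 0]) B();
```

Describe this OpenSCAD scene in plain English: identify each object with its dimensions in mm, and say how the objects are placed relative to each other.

A is a simple wooden stool: a rectangular seat 254 mm (x) by 343 mm (y), 34 mm thick, top face at z = 412 mm, on four square legs, each 28×28 mm in cross-section. The legs rest on z = 0, each flush with a corner of the seat. Four stretchers, 28 mm wide and 18 mm tall, connect adjacent legs with their undersides at z = 214 mm, each running between the inner faces of the legs it joins and aligned with the legs' outer faces on the other axis.

B is an open-topped rectangular box: outside dimensions 465×361×200 mm, with a uniform wall and base thickness of 11 mm. The base is a full 465×361 slab on the floor; four walls sit on top of the base. The front and back walls (the −y and +y sides) span the full width; the two side walls fit between them.

The open box is against the stool's +x side, with their −y faces flush.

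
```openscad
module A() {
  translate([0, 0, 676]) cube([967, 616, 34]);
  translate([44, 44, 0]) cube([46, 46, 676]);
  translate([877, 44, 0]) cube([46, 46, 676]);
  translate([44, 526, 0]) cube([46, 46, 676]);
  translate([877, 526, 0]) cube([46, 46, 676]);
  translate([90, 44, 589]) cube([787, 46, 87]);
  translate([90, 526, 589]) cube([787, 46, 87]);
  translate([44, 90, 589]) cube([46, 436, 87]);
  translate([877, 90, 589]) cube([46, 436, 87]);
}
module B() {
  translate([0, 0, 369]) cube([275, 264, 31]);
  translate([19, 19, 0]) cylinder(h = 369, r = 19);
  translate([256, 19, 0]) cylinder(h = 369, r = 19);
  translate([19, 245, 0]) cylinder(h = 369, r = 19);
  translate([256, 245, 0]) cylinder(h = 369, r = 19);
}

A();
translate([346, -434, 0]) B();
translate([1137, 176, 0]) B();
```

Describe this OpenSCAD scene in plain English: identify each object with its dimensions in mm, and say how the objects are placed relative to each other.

A is a table with a 967×616 mm rectangular top, 34 mm thick, top surface at z = 710 mm, supported by four 46×46 mm square legs, each inset 44 mm from the nearest pair of top edges, running from the floor. Four apron rails, 46 mm thick and 87 mm tall, run between adjacent legs with their top edges flush with the underside of the top and their outer faces flush with the legs' outer faces.

B is a simple wooden stool: a rectangular seat 275 mm (x) by 264 mm (y), 31 mm thick, top face at z = 400 mm, on four round legs, each 38 mm in diameter. The legs rest on z = 0, each leg's axis is inset half a diameter from the nearest pair of seat edges (so the leg's bounding box is flush with the corner).

Two stools sit around the table at the −y, +x sides.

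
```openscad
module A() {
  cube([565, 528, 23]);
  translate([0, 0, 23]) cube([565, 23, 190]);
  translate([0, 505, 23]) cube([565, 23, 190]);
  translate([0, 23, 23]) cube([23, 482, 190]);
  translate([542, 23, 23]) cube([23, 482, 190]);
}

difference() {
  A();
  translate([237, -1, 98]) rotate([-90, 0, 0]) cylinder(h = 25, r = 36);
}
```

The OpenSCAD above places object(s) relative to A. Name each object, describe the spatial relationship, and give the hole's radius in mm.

The subtracted cylinder has r = 36 mm.

A is an open box. The open box has a circular hole through its front wall. The hole's radius is 36 mm.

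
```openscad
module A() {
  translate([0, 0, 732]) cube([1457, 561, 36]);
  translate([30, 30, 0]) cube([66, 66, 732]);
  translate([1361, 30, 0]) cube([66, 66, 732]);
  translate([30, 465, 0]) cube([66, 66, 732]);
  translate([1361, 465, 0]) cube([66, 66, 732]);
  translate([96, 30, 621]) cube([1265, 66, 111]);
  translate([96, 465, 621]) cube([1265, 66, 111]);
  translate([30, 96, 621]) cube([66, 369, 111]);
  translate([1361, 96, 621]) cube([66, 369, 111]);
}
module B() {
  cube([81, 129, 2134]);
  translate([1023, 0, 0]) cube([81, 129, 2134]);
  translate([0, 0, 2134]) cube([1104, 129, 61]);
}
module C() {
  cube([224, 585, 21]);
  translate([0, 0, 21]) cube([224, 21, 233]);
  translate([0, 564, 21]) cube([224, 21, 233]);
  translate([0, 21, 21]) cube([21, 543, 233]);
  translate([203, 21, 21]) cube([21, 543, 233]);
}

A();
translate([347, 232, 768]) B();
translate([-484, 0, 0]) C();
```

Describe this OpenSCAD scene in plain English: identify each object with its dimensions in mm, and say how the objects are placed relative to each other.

A is a rectangular dining table. The top is 1457×561×36 mm with its upper surface at z = 768 mm. It stands on four 66×66 mm square legs, each inset 30 mm from the nearest pair of top edges, running from the floor to the underside of the top. Four apron rails, 66 mm thick and 111 mm tall, run between adjacent legs with their top edges flush with the underside of the top and their outer faces flush with the legs' outer faces.

B is a door frame. The clear opening is 942 mm wide and 2134 mm high. Two 81 mm wide jambs, 129 mm deep, stand either side of the opening from the floor to the top of the opening. A 61 mm thick head sits across the top of both jambs, spanning the full outside width of the frame.

C is an open-topped rectangular box: outside dimensions 224×585×254 mm, with a uniform wall and base thickness of 21 mm. The base is a full 224×585 slab on the floor; four walls sit on top of the base. The front and back walls (the −y and +y sides) span the full width; the two side walls fit between them.

The door frame is on top of the table. The open box is on the floor beside the table on its −x side.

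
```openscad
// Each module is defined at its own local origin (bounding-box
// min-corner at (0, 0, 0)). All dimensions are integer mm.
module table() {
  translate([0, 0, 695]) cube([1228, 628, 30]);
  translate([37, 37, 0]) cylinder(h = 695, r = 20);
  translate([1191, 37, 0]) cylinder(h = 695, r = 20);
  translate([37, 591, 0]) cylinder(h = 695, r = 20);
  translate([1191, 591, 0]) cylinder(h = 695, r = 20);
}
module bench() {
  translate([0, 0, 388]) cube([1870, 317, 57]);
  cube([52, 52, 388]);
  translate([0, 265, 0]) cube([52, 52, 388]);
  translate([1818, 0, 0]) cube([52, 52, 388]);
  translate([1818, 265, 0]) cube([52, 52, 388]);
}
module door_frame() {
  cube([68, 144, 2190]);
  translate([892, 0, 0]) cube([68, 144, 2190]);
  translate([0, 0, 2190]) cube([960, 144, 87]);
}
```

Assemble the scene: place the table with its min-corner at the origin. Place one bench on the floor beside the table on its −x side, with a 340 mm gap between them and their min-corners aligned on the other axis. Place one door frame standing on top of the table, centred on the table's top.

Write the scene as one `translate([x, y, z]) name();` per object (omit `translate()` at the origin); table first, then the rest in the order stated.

table();
translate([-2210, 0, 0]) bench();
translate([134, 242, 725]) door_frame();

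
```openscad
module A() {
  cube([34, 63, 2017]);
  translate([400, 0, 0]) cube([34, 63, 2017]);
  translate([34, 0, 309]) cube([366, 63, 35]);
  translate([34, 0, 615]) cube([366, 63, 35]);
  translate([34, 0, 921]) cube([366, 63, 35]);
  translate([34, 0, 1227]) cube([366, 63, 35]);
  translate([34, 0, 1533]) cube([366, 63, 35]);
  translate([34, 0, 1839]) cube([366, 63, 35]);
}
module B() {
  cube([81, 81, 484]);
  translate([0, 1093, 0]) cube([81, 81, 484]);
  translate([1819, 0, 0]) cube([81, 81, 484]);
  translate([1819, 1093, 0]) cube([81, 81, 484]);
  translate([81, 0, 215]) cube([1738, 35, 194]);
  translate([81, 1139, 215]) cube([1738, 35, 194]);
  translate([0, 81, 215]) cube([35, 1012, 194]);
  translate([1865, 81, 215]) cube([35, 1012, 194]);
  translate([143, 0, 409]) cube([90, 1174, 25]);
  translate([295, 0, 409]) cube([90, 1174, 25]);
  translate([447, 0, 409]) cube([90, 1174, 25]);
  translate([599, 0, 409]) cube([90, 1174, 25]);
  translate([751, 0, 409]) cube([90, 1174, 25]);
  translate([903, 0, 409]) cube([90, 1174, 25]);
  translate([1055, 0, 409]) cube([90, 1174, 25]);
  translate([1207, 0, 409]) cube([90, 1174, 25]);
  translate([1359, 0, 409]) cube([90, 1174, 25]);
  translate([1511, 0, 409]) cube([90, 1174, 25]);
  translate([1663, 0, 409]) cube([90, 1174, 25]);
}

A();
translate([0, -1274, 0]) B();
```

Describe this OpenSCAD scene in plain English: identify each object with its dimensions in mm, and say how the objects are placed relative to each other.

A is a wooden ladder with two side rails of 34×63 mm section and 2017 mm height, set 434 mm apart overall. Between them run 6 rectangular rungs (63 mm deep, 35 mm thick), front faces flush with the rails' −y face. The bottom of the first rung is 309 mm above the floor and each subsequent rung is 306 mm higher than the one below.

B is a bed frame 1900 mm long (x) by 1174 mm wide (y). Four 81×81 mm corner posts, 484 mm tall, at the corners of the footprint. Four rails of 35 mm thickness and 194 mm height run between adjacent posts with their undersides at z = 215 mm, their outer faces flush with the outside of the frame (the two x-running rails run between the posts' inner faces; the two y-running rails run between the posts' inner faces). 11 slats, each 90 mm wide (x) and 25 mm thick, lie across the top of the two x-running rails, running the full 1174 mm width of the frame in y; the slats are evenly spaced along x between the inner faces of the end posts with equal gaps (rounded down to the nearest mm) at the −x end and between each pair — any rounding remainder accumulates at the +x end.

The bed frame is on the floor beside the ladder on its −y side.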